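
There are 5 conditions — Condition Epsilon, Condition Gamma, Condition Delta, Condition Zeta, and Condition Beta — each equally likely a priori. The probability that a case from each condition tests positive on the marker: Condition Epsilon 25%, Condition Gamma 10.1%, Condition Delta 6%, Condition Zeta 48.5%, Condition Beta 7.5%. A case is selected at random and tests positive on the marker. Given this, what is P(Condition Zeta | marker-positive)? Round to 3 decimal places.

Since the prior is uniform, the posterior is proportional to the likelihood:
  Condition Epsilon: 0.25
  Condition Gamma: 0.101
  Condition Delta: 0.06
  Condition Zeta: 0.485
  Condition Beta: 0.075
Total = 0.971.
P(Condition Zeta | evidence) = 0.485 / 0.971 ≈ 0.499.

0.499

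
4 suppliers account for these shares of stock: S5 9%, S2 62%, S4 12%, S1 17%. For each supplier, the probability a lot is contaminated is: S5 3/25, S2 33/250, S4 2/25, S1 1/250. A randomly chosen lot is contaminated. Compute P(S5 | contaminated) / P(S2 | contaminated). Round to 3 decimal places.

Unnormalized posteriors (prior × likelihood):
  S5: 0.09 × 0.12 = 0.0108
  S2: 0.62 × 0.132 = 0.08184
  S4: 0.12 × 0.08 = 0.0096
  S1: 0.17 × 0.004 = 0.00068
Normalizing constant = 0.10292.
The ratio is 0.0108 / 0.08184 (the normalizer cancels) = 0.132.

0.132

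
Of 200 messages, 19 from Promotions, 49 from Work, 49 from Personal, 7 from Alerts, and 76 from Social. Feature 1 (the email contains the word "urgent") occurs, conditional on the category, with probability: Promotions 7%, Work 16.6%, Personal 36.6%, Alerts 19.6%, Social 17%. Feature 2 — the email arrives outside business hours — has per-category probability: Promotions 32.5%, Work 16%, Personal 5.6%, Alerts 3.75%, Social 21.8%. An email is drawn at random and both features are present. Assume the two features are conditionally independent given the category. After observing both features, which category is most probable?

Social

Prior × likelihood for each hypothesis:
  Promotions: 0.095 × 0.07 × 0.325 = 0.00216125
  Work: 0.245 × 0.166 × 0.16 = 0.0065072
  Personal: 0.245 × 0.366 × 0.056 = 0.00502152
  Alerts: 0.035 × 0.196 × 0.0375 = 0.00025725
  Social: 0.38 × 0.17 × 0.218 = 0.0140828
Total = 0.02803002.
Largest term belongs to Social, so Social is most probable.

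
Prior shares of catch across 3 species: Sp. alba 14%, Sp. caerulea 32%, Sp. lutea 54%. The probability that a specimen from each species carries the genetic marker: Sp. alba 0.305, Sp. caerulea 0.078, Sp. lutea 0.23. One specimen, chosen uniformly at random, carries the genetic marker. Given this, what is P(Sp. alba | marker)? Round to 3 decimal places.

Compute prior × likelihood for every hypothesis:
  Sp. alba: 0.14 × 0.305 = 0.0427
  Sp. caerulea: 0.32 × 0.078 = 0.02496
  Sp. lutea: 0.54 × 0.23 = 0.1242
Total = 0.19186.
P(Sp. alba | evidence) = 0.0427 / 0.19186 ≈ 0.223.

0.223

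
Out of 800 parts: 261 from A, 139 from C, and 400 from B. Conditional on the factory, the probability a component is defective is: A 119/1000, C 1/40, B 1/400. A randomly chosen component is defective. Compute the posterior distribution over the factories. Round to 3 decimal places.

By Bayes' rule, posterior ∝ prior × likelihood:
  A: 0.32625 × 0.119 = 0.03882375
  C: 0.17375 × 0.025 = 0.00434375
  B: 0.5 × 0.0025 = 0.00125
Normalizing constant = 0.0444175.
P(A | defective) = 0.03882375/0.0444175 ≈ 0.874
P(C | defective) = 0.00434375/0.0444175 ≈ 0.098
P(B | defective) = 0.00125/0.0444175 ≈ 0.028
(Check: 0.874+0.098+0.028 = 1.000.)

A 0.874, C 0.098, B 0.028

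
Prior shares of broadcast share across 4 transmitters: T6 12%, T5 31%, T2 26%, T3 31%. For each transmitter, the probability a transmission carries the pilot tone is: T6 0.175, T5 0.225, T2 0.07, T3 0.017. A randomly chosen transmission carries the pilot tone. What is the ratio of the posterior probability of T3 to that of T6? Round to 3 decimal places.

0.251

Compute prior × likelihood for every hypothesis:
  T6: 0.12 × 0.175 = 0.021
  T5: 0.31 × 0.225 = 0.06975
  T2: 0.26 × 0.07 = 0.0182
  T3: 0.31 × 0.017 = 0.00527
Total = 0.11422.
The ratio is 0.00527 / 0.021 (the normalizer cancels) = 0.251.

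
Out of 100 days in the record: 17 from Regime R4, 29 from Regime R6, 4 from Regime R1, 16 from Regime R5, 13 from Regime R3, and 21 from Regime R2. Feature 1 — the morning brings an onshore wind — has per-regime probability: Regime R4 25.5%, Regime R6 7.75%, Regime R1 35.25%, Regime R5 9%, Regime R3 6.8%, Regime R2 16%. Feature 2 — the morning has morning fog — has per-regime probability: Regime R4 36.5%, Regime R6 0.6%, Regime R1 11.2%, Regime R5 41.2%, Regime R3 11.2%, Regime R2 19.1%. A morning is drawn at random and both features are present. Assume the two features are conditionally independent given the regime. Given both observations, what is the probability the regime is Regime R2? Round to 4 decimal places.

Unnormalized posteriors (prior × likelihood):
  Regime R4: 0.17 × 0.255 × 0.365 = 0.01582275
  Regime R6: 0.29 × 0.0775 × 0.006 = 0.00013485
  Regime R1: 0.04 × 0.3525 × 0.112 = 0.0015792
  Regime R5: 0.16 × 0.09 × 0.412 = 0.0059328
  Regime R3: 0.13 × 0.068 × 0.112 = 0.00099008
  Regime R2: 0.21 × 0.16 × 0.191 = 0.0064176
Total = 0.03087728.
P(Regime R2 | evidence) = 0.0064176 / 0.03087728 ≈ 0.2078.

0.2078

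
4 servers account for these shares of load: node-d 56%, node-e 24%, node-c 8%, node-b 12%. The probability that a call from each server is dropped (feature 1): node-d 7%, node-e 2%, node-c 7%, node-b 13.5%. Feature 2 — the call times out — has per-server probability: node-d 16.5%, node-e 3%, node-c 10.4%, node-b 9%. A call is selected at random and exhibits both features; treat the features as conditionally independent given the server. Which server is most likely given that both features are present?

node-d

Compute prior × likelihood for every hypothesis:
  node-d: 0.56 × 0.07 × 0.165 = 0.006468
  node-e: 0.24 × 0.02 × 0.03 = 0.000144
  node-c: 0.08 × 0.07 × 0.104 = 0.0005824
  node-b: 0.12 × 0.135 × 0.09 = 0.001458
Sum = 0.0086524.
Largest term belongs to node-d, so node-d is most probable.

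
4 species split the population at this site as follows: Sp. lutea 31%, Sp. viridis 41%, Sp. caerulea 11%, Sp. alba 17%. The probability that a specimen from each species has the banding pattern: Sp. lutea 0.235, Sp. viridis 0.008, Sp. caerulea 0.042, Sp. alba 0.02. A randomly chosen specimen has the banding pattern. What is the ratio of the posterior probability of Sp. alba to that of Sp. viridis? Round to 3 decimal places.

1.037

Unnormalized posteriors (prior × likelihood):
  Sp. lutea: 0.31 × 0.235 = 0.07285
  Sp. viridis: 0.41 × 0.008 = 0.00328
  Sp. caerulea: 0.11 × 0.042 = 0.00462
  Sp. alba: 0.17 × 0.02 = 0.0034
Total = 0.08415.
The ratio is 0.0034 / 0.00328 (the normalizer cancels) = 1.037.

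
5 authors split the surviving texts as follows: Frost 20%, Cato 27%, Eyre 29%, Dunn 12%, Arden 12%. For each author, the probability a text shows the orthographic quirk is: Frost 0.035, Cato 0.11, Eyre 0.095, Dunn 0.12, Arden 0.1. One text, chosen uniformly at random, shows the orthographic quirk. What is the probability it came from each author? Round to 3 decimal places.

Frost 0.077, Cato 0.328, Eyre 0.304, Dunn 0.159, Arden 0.132

By Bayes' rule, posterior ∝ prior × likelihood:
  Frost: 0.2 × 0.035 = 0.007
  Cato: 0.27 × 0.11 = 0.0297
  Eyre: 0.29 × 0.095 = 0.02755
  Dunn: 0.12 × 0.12 = 0.0144
  Arden: 0.12 × 0.1 = 0.012
Total = 0.09065.
P(Frost | quirk) = 0.007/0.09065 ≈ 0.077
P(Cato | quirk) = 0.0297/0.09065 ≈ 0.328
P(Eyre | quirk) = 0.02755/0.09065 ≈ 0.304
P(Dunn | quirk) = 0.0144/0.09065 ≈ 0.159
P(Arden | quirk) = 0.012/0.09065 ≈ 0.132
(Check: 0.077+0.328+0.304+0.159+0.132 = 1.000.)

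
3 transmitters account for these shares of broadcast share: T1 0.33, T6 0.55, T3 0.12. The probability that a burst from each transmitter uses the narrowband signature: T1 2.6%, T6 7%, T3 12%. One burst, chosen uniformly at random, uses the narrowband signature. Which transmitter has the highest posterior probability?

Prior × likelihood for each hypothesis:
  T1: 0.33 × 0.026 = 0.00858
  T6: 0.55 × 0.07 = 0.0385
  T3: 0.12 × 0.12 = 0.0144
Sum = 0.06148.
Largest term belongs to T6, so T6 is most probable.

T6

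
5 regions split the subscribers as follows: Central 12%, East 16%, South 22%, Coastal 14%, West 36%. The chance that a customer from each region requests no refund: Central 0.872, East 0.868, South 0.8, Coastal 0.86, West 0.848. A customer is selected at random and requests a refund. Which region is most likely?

West

Taking complements, P(refund | each) = Central 0.128, East 0.132, South 0.2, Coastal 0.14, West 0.152.
By Bayes' rule, posterior ∝ prior × likelihood:
  Central: 0.12 × 0.128 = 0.01536
  East: 0.16 × 0.132 = 0.02112
  South: 0.22 × 0.2 = 0.044
  Coastal: 0.14 × 0.14 = 0.0196
  West: 0.36 × 0.152 = 0.05472
Total = 0.1548.
Largest term belongs to West, so West is most probable.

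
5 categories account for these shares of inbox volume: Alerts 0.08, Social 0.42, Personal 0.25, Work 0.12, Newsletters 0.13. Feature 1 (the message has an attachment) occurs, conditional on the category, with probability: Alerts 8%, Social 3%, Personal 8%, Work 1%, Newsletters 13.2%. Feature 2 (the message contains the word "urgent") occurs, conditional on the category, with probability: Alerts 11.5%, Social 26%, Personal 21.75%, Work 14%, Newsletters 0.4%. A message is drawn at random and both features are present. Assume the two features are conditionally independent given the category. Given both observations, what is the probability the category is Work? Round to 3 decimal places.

0.020

By Bayes' rule, posterior ∝ prior × likelihood:
  Alerts: 0.08 × 0.08 × 0.115 = 0.000736
  Social: 0.42 × 0.03 × 0.26 = 0.003276
  Personal: 0.25 × 0.08 × 0.2175 = 0.00435
  Work: 0.12 × 0.01 × 0.14 = 0.000168
  Newsletters: 0.13 × 0.132 × 0.004 = 0.00006864
Total = 0.00859864.
P(Work | evidence) = 0.000168 / 0.00859864 ≈ 0.020.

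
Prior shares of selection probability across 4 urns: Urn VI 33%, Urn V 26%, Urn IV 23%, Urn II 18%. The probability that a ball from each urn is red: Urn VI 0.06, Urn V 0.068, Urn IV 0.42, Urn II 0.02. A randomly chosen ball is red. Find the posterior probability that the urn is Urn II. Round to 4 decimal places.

0.0261

By Bayes' rule, posterior ∝ prior × likelihood:
  Urn VI: 0.33 × 0.06 = 0.0198
  Urn V: 0.26 × 0.068 = 0.01768
  Urn IV: 0.23 × 0.42 = 0.0966
  Urn II: 0.18 × 0.02 = 0.0036
Total = 0.13768.
P(Urn II | evidence) = 0.0036 / 0.13768 ≈ 0.0261.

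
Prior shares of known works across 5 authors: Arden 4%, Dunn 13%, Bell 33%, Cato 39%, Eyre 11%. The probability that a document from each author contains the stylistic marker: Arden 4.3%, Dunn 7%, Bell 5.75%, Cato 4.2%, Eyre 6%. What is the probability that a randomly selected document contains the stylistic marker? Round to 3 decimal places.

Prior × likelihood for each hypothesis:
  Arden: 0.04 × 0.043 = 0.00172
  Dunn: 0.13 × 0.07 = 0.0091
  Bell: 0.33 × 0.0575 = 0.018975
  Cato: 0.39 × 0.042 = 0.01638
  Eyre: 0.11 × 0.06 = 0.0066
P(marker) = 0.00172 + 0.0091 + 0.018975 + 0.01638 + 0.0066 = 0.052775 → 0.053.

0.053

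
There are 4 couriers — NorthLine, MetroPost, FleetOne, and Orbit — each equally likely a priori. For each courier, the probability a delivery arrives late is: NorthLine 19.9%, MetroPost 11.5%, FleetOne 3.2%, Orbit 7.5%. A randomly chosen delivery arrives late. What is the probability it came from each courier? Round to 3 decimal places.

Since the prior is uniform, the posterior is proportional to the likelihood:
  NorthLine: 0.199
  MetroPost: 0.115
  FleetOne: 0.032
  Orbit: 0.075
Normalizing constant = 0.421.
P(NorthLine | late) = 0.199/0.421 ≈ 0.473
P(MetroPost | late) = 0.115/0.421 ≈ 0.273
P(FleetOne | late) = 0.032/0.421 ≈ 0.076
P(Orbit | late) = 0.075/0.421 ≈ 0.178
(Check: 0.473+0.273+0.076+0.178 = 1.000.)

NorthLine 0.473, MetroPost 0.273, FleetOne 0.076, Orbit 0.178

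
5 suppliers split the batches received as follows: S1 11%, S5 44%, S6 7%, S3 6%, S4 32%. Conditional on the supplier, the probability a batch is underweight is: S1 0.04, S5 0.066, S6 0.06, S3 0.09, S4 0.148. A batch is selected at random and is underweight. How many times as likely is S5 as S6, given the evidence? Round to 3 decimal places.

By Bayes' rule, posterior ∝ prior × likelihood:
  S1: 0.11 × 0.04 = 0.0044
  S5: 0.44 × 0.066 = 0.02904
  S6: 0.07 × 0.06 = 0.0042
  S3: 0.06 × 0.09 = 0.0054
  S4: 0.32 × 0.148 = 0.04736
Normalizing constant = 0.0904.
The ratio is 0.02904 / 0.0042 (the normalizer cancels) = 6.914.

6.914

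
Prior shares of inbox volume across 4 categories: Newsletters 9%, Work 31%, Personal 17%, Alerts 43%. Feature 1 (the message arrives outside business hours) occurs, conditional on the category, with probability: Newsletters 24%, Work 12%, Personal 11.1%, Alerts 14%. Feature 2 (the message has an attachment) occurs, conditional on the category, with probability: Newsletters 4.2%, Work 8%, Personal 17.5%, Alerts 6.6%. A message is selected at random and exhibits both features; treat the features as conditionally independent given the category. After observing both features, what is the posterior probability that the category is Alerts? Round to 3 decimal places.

0.356

By Bayes' rule, posterior ∝ prior × likelihood:
  Newsletters: 0.09 × 0.24 × 0.042 = 0.0009072
  Work: 0.31 × 0.12 × 0.08 = 0.002976
  Personal: 0.17 × 0.111 × 0.175 = 0.00330225
  Alerts: 0.43 × 0.14 × 0.066 = 0.0039732
Total = 0.01115865.
P(Alerts | evidence) = 0.0039732 / 0.01115865 ≈ 0.356.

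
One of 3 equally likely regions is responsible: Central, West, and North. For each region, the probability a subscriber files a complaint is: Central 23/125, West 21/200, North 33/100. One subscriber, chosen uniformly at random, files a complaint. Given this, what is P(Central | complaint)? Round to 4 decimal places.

0.2973

With a uniform prior (1/3 each), posterior ∝ likelihood:
  Central: 0.184
  West: 0.105
  North: 0.33
Sum = 0.619.
P(Central | evidence) = 0.184 / 0.619 ≈ 0.2973.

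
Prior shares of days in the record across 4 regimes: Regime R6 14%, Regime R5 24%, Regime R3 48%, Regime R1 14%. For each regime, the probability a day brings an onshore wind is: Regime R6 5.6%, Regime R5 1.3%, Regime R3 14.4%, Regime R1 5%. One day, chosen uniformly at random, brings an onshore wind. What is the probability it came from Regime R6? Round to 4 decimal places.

Prior × likelihood for each hypothesis:
  Regime R6: 0.14 × 0.056 = 0.00784
  Regime R5: 0.24 × 0.013 = 0.00312
  Regime R3: 0.48 × 0.144 = 0.06912
  Regime R1: 0.14 × 0.05 = 0.007
Normalizing constant = 0.08708.
P(Regime R6 | evidence) = 0.00784 / 0.08708 ≈ 0.0900.

0.0900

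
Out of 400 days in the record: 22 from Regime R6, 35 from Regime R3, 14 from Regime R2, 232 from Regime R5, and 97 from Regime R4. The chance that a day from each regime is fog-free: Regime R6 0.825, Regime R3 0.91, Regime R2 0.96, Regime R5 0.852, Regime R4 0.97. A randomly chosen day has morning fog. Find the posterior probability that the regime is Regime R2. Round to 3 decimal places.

Taking complements, P(fog | each) = Regime R6 0.175, Regime R3 0.09, Regime R2 0.04, Regime R5 0.148, Regime R4 0.03.
Compute prior × likelihood for every hypothesis:
  Regime R6: 0.055 × 0.175 = 0.009625
  Regime R3: 0.0875 × 0.09 = 0.007875
  Regime R2: 0.035 × 0.04 = 0.0014
  Regime R5: 0.58 × 0.148 = 0.08584
  Regime R4: 0.2425 × 0.03 = 0.007275
Sum = 0.112015.
P(Regime R2 | evidence) = 0.0014 / 0.112015 ≈ 0.012.

0.012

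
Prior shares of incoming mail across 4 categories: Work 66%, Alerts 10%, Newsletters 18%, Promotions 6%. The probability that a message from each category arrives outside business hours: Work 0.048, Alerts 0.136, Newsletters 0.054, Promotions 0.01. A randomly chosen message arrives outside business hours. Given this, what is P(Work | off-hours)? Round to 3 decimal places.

Unnormalized posteriors (prior × likelihood):
  Work: 0.66 × 0.048 = 0.03168
  Alerts: 0.1 × 0.136 = 0.0136
  Newsletters: 0.18 × 0.054 = 0.00972
  Promotions: 0.06 × 0.01 = 0.0006
Normalizing constant = 0.0556.
P(Work | evidence) = 0.03168 / 0.0556 ≈ 0.570.

0.570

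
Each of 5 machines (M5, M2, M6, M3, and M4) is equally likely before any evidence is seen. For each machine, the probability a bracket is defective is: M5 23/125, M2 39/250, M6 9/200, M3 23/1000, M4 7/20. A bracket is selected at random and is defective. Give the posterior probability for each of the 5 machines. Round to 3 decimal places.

M5 0.243, M2 0.206, M6 0.059, M3 0.030, M4 0.462

With a uniform prior (1/5 each), posterior ∝ likelihood:
  M5: 0.184
  M2: 0.156
  M6: 0.045
  M3: 0.023
  M4: 0.35
Total = 0.758.
P(M5 | defective) = 0.184/0.758 ≈ 0.243
P(M2 | defective) = 0.156/0.758 ≈ 0.206
P(M6 | defective) = 0.045/0.758 ≈ 0.059
P(M3 | defective) = 0.023/0.758 ≈ 0.030
P(M4 | defective) = 0.35/0.758 ≈ 0.462
(Check: 0.243+0.206+0.059+0.030+0.462 = 1.000.)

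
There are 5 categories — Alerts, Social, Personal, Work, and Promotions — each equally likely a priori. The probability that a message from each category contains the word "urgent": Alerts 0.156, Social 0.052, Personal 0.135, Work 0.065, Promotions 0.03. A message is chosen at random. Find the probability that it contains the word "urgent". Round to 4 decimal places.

0.0876

Since the prior is uniform, the posterior is proportional to the likelihood:
  Alerts: 0.156
  Social: 0.052
  Personal: 0.135
  Work: 0.065
  Promotions: 0.03
P(urgent-flag) = (1/5) × (0.156 + 0.052 + 0.135 + 0.065 + 0.03) = 0.438/5 ≈ 0.0876.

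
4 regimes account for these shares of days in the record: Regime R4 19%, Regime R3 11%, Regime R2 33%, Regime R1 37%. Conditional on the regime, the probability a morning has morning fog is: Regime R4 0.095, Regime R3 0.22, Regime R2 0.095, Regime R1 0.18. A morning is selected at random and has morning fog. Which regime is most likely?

Prior × likelihood for each hypothesis:
  Regime R4: 0.19 × 0.095 = 0.01805
  Regime R3: 0.11 × 0.22 = 0.0242
  Regime R2: 0.33 × 0.095 = 0.03135
  Regime R1: 0.37 × 0.18 = 0.0666
Sum = 0.1402.
Largest term belongs to Regime R1, so Regime R1 is most probable.

Regime R1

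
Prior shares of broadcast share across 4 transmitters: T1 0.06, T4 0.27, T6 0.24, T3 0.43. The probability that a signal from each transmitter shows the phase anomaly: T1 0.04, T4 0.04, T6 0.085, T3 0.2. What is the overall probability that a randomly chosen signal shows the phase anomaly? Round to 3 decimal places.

Compute prior × likelihood for every hypothesis:
  T1: 0.06 × 0.04 = 0.0024
  T4: 0.27 × 0.04 = 0.0108
  T6: 0.24 × 0.085 = 0.0204
  T3: 0.43 × 0.2 = 0.086
P(anomaly) = 0.0024 + 0.0108 + 0.0204 + 0.086 = 0.1196 → 0.120.

0.120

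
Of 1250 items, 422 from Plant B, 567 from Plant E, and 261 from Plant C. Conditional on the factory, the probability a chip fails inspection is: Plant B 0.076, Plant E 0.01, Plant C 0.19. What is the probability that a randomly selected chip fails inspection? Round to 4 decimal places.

By Bayes' rule, posterior ∝ prior × likelihood:
  Plant B: 0.3376 × 0.076 = 0.0256576
  Plant E: 0.4536 × 0.01 = 0.004536
  Plant C: 0.2088 × 0.19 = 0.039672
P(nonconforming) = 0.0256576 + 0.004536 + 0.039672 = 0.0698656 → 0.0699.

0.0699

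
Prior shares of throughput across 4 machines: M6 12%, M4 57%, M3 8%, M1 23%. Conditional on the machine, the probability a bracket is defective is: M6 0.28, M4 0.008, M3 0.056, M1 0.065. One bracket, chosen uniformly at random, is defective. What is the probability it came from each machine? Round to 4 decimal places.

Unnormalized posteriors (prior × likelihood):
  M6: 0.12 × 0.28 = 0.0336
  M4: 0.57 × 0.008 = 0.00456
  M3: 0.08 × 0.056 = 0.00448
  M1: 0.23 × 0.065 = 0.01495
Normalizing constant = 0.05759.
P(M6 | defective) = 0.0336/0.05759 ≈ 0.5834
P(M4 | defective) = 0.00456/0.05759 ≈ 0.0792
P(M3 | defective) = 0.00448/0.05759 ≈ 0.0778
P(M1 | defective) = 0.01495/0.05759 ≈ 0.2596
(Check: 0.5834+0.0792+0.0778+0.2596 = 1.0000.)

M6 0.5834, M4 0.0792, M3 0.0778, M1 0.2596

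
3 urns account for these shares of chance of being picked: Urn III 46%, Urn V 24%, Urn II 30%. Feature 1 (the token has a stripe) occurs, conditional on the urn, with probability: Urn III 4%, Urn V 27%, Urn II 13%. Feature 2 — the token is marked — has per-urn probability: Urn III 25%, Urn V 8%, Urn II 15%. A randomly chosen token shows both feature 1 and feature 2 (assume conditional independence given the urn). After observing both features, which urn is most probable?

Urn II

Prior × likelihood for each hypothesis:
  Urn III: 0.46 × 0.04 × 0.25 = 0.0046
  Urn V: 0.24 × 0.27 × 0.08 = 0.005184
  Urn II: 0.3 × 0.13 × 0.15 = 0.00585
Total = 0.015634.
Largest term belongs to Urn II, so Urn II is most probable.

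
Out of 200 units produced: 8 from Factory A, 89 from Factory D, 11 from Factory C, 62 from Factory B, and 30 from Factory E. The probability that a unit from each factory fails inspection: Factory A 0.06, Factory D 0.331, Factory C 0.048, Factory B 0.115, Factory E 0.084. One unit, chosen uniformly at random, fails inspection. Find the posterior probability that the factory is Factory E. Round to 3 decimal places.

0.063

By Bayes' rule, posterior ∝ prior × likelihood:
  Factory A: 0.04 × 0.06 = 0.0024
  Factory D: 0.445 × 0.331 = 0.147295
  Factory C: 0.055 × 0.048 = 0.00264
  Factory B: 0.31 × 0.115 = 0.03565
  Factory E: 0.15 × 0.084 = 0.0126
Total = 0.200585.
P(Factory E | evidence) = 0.0126 / 0.200585 ≈ 0.063.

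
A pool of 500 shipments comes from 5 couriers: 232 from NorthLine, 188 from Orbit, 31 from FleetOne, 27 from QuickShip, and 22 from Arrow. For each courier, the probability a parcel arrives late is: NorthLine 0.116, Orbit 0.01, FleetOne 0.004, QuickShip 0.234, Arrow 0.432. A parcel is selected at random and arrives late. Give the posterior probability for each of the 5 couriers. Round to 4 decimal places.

Prior × likelihood for each hypothesis:
  NorthLine: 0.464 × 0.116 = 0.053824
  Orbit: 0.376 × 0.01 = 0.00376
  FleetOne: 0.062 × 0.004 = 0.000248
  QuickShip: 0.054 × 0.234 = 0.012636
  Arrow: 0.044 × 0.432 = 0.019008
Sum = 0.089476.
P(NorthLine | late) = 0.053824/0.089476 ≈ 0.6015
P(Orbit | late) = 0.00376/0.089476 ≈ 0.0420
P(FleetOne | late) = 0.000248/0.089476 ≈ 0.0028
P(QuickShip | late) = 0.012636/0.089476 ≈ 0.1412
P(Arrow | late) = 0.019008/0.089476 ≈ 0.2124

NorthLine 0.6015, Orbit 0.0420, FleetOne 0.0028, QuickShip 0.1412, Arrow 0.2124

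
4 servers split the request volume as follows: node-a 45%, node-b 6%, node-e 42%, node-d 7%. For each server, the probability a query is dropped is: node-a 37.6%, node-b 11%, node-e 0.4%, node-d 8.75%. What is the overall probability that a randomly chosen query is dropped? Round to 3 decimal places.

Unnormalized posteriors (prior × likelihood):
  node-a: 0.45 × 0.376 = 0.1692
  node-b: 0.06 × 0.11 = 0.0066
  node-e: 0.42 × 0.004 = 0.00168
  node-d: 0.07 × 0.0875 = 0.006125
P(dropped) = 0.1692 + 0.0066 + 0.00168 + 0.006125 = 0.183605 → 0.184.

0.184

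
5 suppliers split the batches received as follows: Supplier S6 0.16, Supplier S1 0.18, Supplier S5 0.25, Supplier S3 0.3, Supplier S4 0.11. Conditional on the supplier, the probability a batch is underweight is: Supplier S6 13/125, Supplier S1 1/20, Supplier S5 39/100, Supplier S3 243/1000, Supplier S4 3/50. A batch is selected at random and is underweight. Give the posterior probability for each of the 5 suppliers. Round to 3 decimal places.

Supplier S6 0.082, Supplier S1 0.044, Supplier S5 0.481, Supplier S3 0.360, Supplier S4 0.033

By Bayes' rule, posterior ∝ prior × likelihood:
  Supplier S6: 0.16 × 0.104 = 0.01664
  Supplier S1: 0.18 × 0.05 = 0.009
  Supplier S5: 0.25 × 0.39 = 0.0975
  Supplier S3: 0.3 × 0.243 = 0.0729
  Supplier S4: 0.11 × 0.06 = 0.0066
Normalizing constant = 0.20264.
P(Supplier S6 | underweight) = 0.01664/0.20264 ≈ 0.082
P(Supplier S1 | underweight) = 0.009/0.20264 ≈ 0.044
P(Supplier S5 | underweight) = 0.0975/0.20264 ≈ 0.481
P(Supplier S3 | underweight) = 0.0729/0.20264 ≈ 0.360
P(Supplier S4 | underweight) = 0.0066/0.20264 ≈ 0.033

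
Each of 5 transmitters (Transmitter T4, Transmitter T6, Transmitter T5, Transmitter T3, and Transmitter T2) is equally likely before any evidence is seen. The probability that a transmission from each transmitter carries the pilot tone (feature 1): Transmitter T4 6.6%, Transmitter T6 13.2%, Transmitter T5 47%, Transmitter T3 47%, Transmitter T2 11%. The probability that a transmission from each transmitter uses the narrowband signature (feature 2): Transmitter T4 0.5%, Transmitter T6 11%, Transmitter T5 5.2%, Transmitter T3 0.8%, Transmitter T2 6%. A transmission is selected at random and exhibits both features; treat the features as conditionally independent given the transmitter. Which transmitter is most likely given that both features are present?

Transmitter T5

With a uniform prior (1/5 each), posterior ∝ likelihood:
  Transmitter T4: 0.066 × 0.005 = 0.00033
  Transmitter T6: 0.132 × 0.11 = 0.01452
  Transmitter T5: 0.47 × 0.052 = 0.02444
  Transmitter T3: 0.47 × 0.008 = 0.00376
  Transmitter T2: 0.11 × 0.06 = 0.0066
Sum = 0.04965.
Largest term belongs to Transmitter T5, so Transmitter T5 is most probable.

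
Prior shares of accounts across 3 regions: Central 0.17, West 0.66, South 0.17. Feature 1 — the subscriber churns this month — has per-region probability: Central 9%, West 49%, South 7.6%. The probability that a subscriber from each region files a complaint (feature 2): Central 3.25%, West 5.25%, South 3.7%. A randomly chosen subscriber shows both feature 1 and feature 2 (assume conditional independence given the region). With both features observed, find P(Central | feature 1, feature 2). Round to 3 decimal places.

Compute prior × likelihood for every hypothesis:
  Central: 0.17 × 0.09 × 0.0325 = 0.00049725
  West: 0.66 × 0.49 × 0.0525 = 0.0169785
  South: 0.17 × 0.076 × 0.037 = 0.00047804
Total = 0.01795379.
P(Central | evidence) = 0.00049725 / 0.01795379 ≈ 0.028.

0.028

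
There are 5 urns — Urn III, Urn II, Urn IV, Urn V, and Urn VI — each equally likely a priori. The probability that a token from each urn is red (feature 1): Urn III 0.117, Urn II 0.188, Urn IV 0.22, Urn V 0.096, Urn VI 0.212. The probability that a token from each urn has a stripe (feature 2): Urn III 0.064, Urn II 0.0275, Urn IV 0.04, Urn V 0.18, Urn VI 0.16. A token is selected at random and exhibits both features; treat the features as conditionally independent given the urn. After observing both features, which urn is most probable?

With a uniform prior (1/5 each), posterior ∝ likelihood:
  Urn III: 0.117 × 0.064 = 0.007488
  Urn II: 0.188 × 0.0275 = 0.00517
  Urn IV: 0.22 × 0.04 = 0.0088
  Urn V: 0.096 × 0.18 = 0.01728
  Urn VI: 0.212 × 0.16 = 0.03392
Normalizing constant = 0.072658.
Largest term belongs to Urn VI, so Urn VI is most probable.

Urn VI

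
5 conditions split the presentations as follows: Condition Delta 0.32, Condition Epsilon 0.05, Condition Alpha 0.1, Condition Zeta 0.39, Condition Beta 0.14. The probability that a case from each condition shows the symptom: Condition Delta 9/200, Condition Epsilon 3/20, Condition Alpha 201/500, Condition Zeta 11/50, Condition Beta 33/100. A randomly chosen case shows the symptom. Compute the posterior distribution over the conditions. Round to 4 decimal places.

Condition Delta 0.0742, Condition Epsilon 0.0386, Condition Alpha 0.2071, Condition Zeta 0.4420, Condition Beta 0.2380

Compute prior × likelihood for every hypothesis:
  Condition Delta: 0.32 × 0.045 = 0.0144
  Condition Epsilon: 0.05 × 0.15 = 0.0075
  Condition Alpha: 0.1 × 0.402 = 0.0402
  Condition Zeta: 0.39 × 0.22 = 0.0858
  Condition Beta: 0.14 × 0.33 = 0.0462
Sum = 0.1941.
P(Condition Delta | symptomatic) = 0.0144/0.1941 ≈ 0.0742
P(Condition Epsilon | symptomatic) = 0.0075/0.1941 ≈ 0.0386
P(Condition Alpha | symptomatic) = 0.0402/0.1941 ≈ 0.2071
P(Condition Zeta | symptomatic) = 0.0858/0.1941 ≈ 0.4420
P(Condition Beta | symptomatic) = 0.0462/0.1941 ≈ 0.2380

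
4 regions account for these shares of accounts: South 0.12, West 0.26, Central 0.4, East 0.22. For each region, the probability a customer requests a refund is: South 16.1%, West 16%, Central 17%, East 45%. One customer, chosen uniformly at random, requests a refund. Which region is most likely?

East

By Bayes' rule, posterior ∝ prior × likelihood:
  South: 0.12 × 0.161 = 0.01932
  West: 0.26 × 0.16 = 0.0416
  Central: 0.4 × 0.17 = 0.068
  East: 0.22 × 0.45 = 0.099
Normalizing constant = 0.22792.
Largest term belongs to East, so East is most probable.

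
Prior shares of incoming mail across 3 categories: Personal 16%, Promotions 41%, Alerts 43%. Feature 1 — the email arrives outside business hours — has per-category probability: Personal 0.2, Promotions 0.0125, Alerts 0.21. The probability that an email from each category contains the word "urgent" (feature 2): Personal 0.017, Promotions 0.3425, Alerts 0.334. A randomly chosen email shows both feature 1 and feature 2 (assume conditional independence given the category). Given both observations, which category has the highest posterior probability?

Unnormalized posteriors (prior × likelihood):
  Personal: 0.16 × 0.2 × 0.017 = 0.000544
  Promotions: 0.41 × 0.0125 × 0.3425 = 0.0017553125
  Alerts: 0.43 × 0.21 × 0.334 = 0.0301602
Sum = 0.0324595125.
Largest term belongs to Alerts, so Alerts is most probable.

Alerts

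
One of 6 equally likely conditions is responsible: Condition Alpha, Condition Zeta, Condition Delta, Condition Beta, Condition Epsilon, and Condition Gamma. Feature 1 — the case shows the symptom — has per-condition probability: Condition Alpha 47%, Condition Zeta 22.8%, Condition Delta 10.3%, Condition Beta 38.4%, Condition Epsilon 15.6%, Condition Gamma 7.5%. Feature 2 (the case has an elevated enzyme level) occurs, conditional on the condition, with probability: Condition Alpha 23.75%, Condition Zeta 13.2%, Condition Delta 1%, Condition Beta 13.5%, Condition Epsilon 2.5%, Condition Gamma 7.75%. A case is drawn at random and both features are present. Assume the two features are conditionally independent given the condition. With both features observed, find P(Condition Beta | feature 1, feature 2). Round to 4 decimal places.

0.2537

Since the prior is uniform, the posterior is proportional to the likelihood:
  Condition Alpha: 0.47 × 0.2375 = 0.111625
  Condition Zeta: 0.228 × 0.132 = 0.030096
  Condition Delta: 0.103 × 0.01 = 0.00103
  Condition Beta: 0.384 × 0.135 = 0.05184
  Condition Epsilon: 0.156 × 0.025 = 0.0039
  Condition Gamma: 0.075 × 0.0775 = 0.0058125
Normalizing constant = 0.2043035.
P(Condition Beta | evidence) = 0.05184 / 0.2043035 ≈ 0.2537.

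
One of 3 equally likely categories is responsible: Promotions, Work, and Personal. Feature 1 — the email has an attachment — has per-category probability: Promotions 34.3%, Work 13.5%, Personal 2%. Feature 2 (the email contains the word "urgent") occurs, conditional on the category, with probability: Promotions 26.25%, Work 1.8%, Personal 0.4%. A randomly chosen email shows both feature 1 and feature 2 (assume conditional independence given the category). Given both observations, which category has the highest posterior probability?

Since the prior is uniform, the posterior is proportional to the likelihood:
  Promotions: 0.343 × 0.2625 = 0.0900375
  Work: 0.135 × 0.018 = 0.00243
  Personal: 0.02 × 0.004 = 0.00008
Total = 0.0925475.
Largest term belongs to Promotions, so Promotions is most probable.

Promotions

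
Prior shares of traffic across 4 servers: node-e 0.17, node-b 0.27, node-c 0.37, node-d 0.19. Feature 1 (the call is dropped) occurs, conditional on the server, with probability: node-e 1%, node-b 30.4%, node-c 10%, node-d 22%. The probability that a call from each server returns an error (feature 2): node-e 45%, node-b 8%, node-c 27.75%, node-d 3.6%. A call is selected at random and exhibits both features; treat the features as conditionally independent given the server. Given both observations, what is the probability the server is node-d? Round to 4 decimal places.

Prior × likelihood for each hypothesis:
  node-e: 0.17 × 0.01 × 0.45 = 0.000765
  node-b: 0.27 × 0.304 × 0.08 = 0.0065664
  node-c: 0.37 × 0.1 × 0.2775 = 0.0102675
  node-d: 0.19 × 0.22 × 0.036 = 0.0015048
Normalizing constant = 0.0191037.
P(node-d | evidence) = 0.0015048 / 0.0191037 ≈ 0.0788.

0.0788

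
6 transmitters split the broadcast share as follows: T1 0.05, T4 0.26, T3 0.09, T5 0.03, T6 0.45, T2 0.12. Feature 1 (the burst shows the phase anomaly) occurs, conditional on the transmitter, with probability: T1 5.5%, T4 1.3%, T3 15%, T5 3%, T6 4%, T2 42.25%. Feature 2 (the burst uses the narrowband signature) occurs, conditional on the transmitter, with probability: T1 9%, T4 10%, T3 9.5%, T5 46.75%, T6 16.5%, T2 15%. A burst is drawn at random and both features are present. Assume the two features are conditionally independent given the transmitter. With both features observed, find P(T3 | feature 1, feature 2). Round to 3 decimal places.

Compute prior × likelihood for every hypothesis:
  T1: 0.05 × 0.055 × 0.09 = 0.0002475
  T4: 0.26 × 0.013 × 0.1 = 0.000338
  T3: 0.09 × 0.15 × 0.095 = 0.0012825
  T5: 0.03 × 0.03 × 0.4675 = 0.00042075
  T6: 0.45 × 0.04 × 0.165 = 0.00297
  T2: 0.12 × 0.4225 × 0.15 = 0.007605
Sum = 0.01286375.
P(T3 | evidence) = 0.0012825 / 0.01286375 ≈ 0.100.

0.100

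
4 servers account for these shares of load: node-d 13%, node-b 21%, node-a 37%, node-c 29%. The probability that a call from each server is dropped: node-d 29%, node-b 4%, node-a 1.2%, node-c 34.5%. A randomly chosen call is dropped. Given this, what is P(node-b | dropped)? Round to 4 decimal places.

Unnormalized posteriors (prior × likelihood):
  node-d: 0.13 × 0.29 = 0.0377
  node-b: 0.21 × 0.04 = 0.0084
  node-a: 0.37 × 0.012 = 0.00444
  node-c: 0.29 × 0.345 = 0.10005
Normalizing constant = 0.15059.
P(node-b | evidence) = 0.0084 / 0.15059 ≈ 0.0558.

0.0558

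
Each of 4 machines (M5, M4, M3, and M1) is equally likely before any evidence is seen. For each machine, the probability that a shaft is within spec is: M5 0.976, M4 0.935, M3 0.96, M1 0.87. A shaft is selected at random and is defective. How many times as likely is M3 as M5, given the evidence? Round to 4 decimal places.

1.6667

Taking complements, P(defective | each) = M5 0.024, M4 0.065, M3 0.04, M1 0.13.
Since the prior is uniform, the posterior is proportional to the likelihood:
  M5: 0.024
  M4: 0.065
  M3: 0.04
  M1: 0.13
Normalizing constant = 0.259.
The ratio is 0.04 / 0.024 (the normalizer cancels) = 1.6667.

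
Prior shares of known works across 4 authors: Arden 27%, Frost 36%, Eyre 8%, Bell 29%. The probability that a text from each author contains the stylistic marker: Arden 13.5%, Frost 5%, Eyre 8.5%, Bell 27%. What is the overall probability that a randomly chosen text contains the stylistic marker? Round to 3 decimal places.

0.140

Prior × likelihood for each hypothesis:
  Arden: 0.27 × 0.135 = 0.03645
  Frost: 0.36 × 0.05 = 0.018
  Eyre: 0.08 × 0.085 = 0.0068
  Bell: 0.29 × 0.27 = 0.0783
P(marker) = 0.03645 + 0.018 + 0.0068 + 0.0783 = 0.13955 → 0.140.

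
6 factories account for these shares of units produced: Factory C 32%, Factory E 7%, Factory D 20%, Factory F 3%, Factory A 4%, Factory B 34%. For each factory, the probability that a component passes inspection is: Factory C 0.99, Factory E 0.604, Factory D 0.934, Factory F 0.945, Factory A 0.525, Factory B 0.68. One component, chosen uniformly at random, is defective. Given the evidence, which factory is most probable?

Taking complements, P(defective | each) = Factory C 0.01, Factory E 0.396, Factory D 0.066, Factory F 0.055, Factory A 0.475, Factory B 0.32.
Prior × likelihood for each hypothesis:
  Factory C: 0.32 × 0.01 = 0.0032
  Factory E: 0.07 × 0.396 = 0.02772
  Factory D: 0.2 × 0.066 = 0.0132
  Factory F: 0.03 × 0.055 = 0.00165
  Factory A: 0.04 × 0.475 = 0.019
  Factory B: 0.34 × 0.32 = 0.1088
Total = 0.17357.
Largest term belongs to Factory B, so Factory B is most probable.

Factory B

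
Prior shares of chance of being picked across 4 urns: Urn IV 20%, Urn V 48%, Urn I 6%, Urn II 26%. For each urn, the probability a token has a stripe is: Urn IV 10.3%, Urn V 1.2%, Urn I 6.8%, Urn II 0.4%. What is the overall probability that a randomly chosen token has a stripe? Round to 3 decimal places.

0.031

Compute prior × likelihood for every hypothesis:
  Urn IV: 0.2 × 0.103 = 0.0206
  Urn V: 0.48 × 0.012 = 0.00576
  Urn I: 0.06 × 0.068 = 0.00408
  Urn II: 0.26 × 0.004 = 0.00104
P(striped) = 0.0206 + 0.00576 + 0.00408 + 0.00104 = 0.03148 → 0.031.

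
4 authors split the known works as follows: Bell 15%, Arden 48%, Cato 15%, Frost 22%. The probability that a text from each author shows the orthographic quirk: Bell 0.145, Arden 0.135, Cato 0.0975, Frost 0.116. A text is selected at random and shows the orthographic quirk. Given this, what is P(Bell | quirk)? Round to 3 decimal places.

Unnormalized posteriors (prior × likelihood):
  Bell: 0.15 × 0.145 = 0.02175
  Arden: 0.48 × 0.135 = 0.0648
  Cato: 0.15 × 0.0975 = 0.014625
  Frost: 0.22 × 0.116 = 0.02552
Sum = 0.126695.
P(Bell | evidence) = 0.02175 / 0.126695 ≈ 0.172.

0.172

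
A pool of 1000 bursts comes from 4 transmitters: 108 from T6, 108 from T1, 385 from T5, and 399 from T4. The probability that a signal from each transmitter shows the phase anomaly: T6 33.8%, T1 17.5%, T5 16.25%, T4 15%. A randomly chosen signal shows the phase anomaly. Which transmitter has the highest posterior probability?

T5

By Bayes' rule, posterior ∝ prior × likelihood:
  T6: 0.108 × 0.338 = 0.036504
  T1: 0.108 × 0.175 = 0.0189
  T5: 0.385 × 0.1625 = 0.0625625
  T4: 0.399 × 0.15 = 0.05985
Normalizing constant = 0.1778165.
Largest term belongs to T5, so T5 is most probable.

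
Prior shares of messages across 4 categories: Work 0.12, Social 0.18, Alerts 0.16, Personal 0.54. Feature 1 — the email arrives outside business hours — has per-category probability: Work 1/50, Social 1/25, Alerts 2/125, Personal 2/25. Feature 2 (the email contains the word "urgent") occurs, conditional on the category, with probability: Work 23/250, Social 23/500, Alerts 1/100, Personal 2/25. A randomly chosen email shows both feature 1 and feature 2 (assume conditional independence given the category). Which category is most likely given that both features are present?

Personal

By Bayes' rule, posterior ∝ prior × likelihood:
  Work: 0.12 × 0.02 × 0.092 = 0.0002208
  Social: 0.18 × 0.04 × 0.046 = 0.0003312
  Alerts: 0.16 × 0.016 × 0.01 = 0.0000256
  Personal: 0.54 × 0.08 × 0.08 = 0.003456
Total = 0.0040336.
Largest term belongs to Personal, so Personal is most probable.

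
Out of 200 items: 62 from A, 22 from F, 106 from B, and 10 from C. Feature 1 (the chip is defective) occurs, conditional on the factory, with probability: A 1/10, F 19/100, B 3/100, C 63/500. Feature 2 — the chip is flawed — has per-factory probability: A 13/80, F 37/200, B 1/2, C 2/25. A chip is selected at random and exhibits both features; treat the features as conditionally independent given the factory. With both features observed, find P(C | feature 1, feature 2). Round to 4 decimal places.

0.0290

Compute prior × likelihood for every hypothesis:
  A: 0.31 × 0.1 × 0.1625 = 0.0050375
  F: 0.11 × 0.19 × 0.185 = 0.0038665
  B: 0.53 × 0.03 × 0.5 = 0.00795
  C: 0.05 × 0.126 × 0.08 = 0.000504
Sum = 0.017358.
P(C | evidence) = 0.000504 / 0.017358 ≈ 0.0290.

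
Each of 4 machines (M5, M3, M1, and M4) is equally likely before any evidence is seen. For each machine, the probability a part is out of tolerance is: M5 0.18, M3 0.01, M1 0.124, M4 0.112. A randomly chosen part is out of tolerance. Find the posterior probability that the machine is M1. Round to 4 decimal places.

With a uniform prior (1/4 each), posterior ∝ likelihood:
  M5: 0.18
  M3: 0.01
  M1: 0.124
  M4: 0.112
Sum = 0.426.
P(M1 | evidence) = 0.124 / 0.426 ≈ 0.2911.

0.2911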